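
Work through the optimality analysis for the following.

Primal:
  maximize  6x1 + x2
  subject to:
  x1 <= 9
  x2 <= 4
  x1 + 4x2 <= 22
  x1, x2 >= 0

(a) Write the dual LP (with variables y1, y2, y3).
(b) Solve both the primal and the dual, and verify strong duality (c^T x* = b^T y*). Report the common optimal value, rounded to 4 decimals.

The standard primal-dual pair for 'max c^T x s.t. A x <= b, x >= 0' is:
  Dual:  min b^T y  s.t.  A^T y >= c,  y >= 0.

So the dual LP is:
  minimize  9y1 + 4y2 + 22y3
  subject to:
    y1 + y3 >= 6
    y2 + 4y3 >= 1
    y1, y2, y3 >= 0

Solving the primal: x* = (9, 3.25).
  primal value c^T x* = 57.25.
Solving the dual: y* = (5.75, 0, 0.25).
  dual value b^T y* = 57.25.
Strong duality: c^T x* = b^T y*. Confirmed.

57.25


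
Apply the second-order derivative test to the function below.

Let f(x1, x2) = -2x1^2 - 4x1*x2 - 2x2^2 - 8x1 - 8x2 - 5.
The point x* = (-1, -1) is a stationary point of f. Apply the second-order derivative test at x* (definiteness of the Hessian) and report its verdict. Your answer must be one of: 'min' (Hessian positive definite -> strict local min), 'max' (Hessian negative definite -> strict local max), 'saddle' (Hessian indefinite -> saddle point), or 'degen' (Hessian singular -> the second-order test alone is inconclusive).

Compute the Hessian H = grad^2 f:
  H = [[-4, -4], [-4, -4]]
Verify stationarity: grad f(x*) = H x* + g = (0, 0).
Eigenvalues of H: -8, 0.
H has a zero eigenvalue (singular; negative semidefinite but not definite), so H is neither positive definite, negative definite, nor indefinite. The second-order test alone is inconclusive -> degen.
(Indeed, f is constant along the null direction of H through x*, so x* is not a strict local extremum.)

degen


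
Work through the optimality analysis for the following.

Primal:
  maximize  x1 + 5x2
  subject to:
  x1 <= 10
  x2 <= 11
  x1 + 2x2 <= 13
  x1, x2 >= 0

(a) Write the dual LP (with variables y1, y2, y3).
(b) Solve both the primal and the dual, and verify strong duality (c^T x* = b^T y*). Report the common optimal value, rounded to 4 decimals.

The standard primal-dual pair for 'max c^T x s.t. A x <= b, x >= 0' is:
  Dual:  min b^T y  s.t.  A^T y >= c,  y >= 0.

So the dual LP is:
  minimize  10y1 + 11y2 + 13y3
  subject to:
    y1 + y3 >= 1
    y2 + 2y3 >= 5
    y1, y2, y3 >= 0

Solving the primal: x* = (0, 6.5).
  primal value c^T x* = 32.5.
Solving the dual: y* = (0, 0, 2.5).
  dual value b^T y* = 32.5.
Strong duality: c^T x* = b^T y*. Confirmed.

32.5


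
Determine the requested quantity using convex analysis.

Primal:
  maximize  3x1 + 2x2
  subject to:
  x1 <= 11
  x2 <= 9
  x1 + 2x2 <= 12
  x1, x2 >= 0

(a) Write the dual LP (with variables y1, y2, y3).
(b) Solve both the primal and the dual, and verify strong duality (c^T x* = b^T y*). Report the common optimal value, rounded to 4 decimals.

The standard primal-dual pair for 'max c^T x s.t. A x <= b, x >= 0' is:
  Dual:  min b^T y  s.t.  A^T y >= c,  y >= 0.

So the dual LP is:
  minimize  11y1 + 9y2 + 12y3
  subject to:
    y1 + y3 >= 3
    y2 + 2y3 >= 2
    y1, y2, y3 >= 0

Solving the primal: x* = (11, 0.5).
  primal value c^T x* = 34.
Solving the dual: y* = (2, 0, 1).
  dual value b^T y* = 34.
Strong duality: c^T x* = b^T y*. Confirmed.

34


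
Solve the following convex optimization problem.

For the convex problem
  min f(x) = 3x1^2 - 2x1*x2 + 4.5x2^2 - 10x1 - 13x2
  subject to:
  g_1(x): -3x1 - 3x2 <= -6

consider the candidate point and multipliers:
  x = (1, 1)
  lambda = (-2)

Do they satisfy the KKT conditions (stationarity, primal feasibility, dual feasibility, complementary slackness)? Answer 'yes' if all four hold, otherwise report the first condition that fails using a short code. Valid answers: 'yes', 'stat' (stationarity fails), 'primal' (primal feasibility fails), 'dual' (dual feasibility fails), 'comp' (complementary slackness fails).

Gradient of f: grad f(x) = Q x + c = (-6, -6)
Constraint values g_i(x) = a_i^T x - b_i:
  g_1((1, 1)) = 0
Stationarity residual: grad f(x) + sum_i lambda_i a_i = (0, 0)
  -> stationarity OK
Primal feasibility (all g_i <= 0): OK
Dual feasibility (all lambda_i >= 0): FAILS
Complementary slackness (lambda_i * g_i(x) = 0 for all i): OK

Verdict: the first failing condition is dual_feasibility -> dual.

dual


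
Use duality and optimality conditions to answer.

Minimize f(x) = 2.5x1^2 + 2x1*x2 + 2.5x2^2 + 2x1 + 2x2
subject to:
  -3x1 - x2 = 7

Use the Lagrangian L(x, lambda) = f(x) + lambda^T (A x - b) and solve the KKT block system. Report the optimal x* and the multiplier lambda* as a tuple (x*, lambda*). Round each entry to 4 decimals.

Form the Lagrangian:
  L(x, lambda) = (1/2) x^T Q x + c^T x + lambda^T (A x - b)
Stationarity (grad_x L = 0): Q x + c + A^T lambda = 0.
Primal feasibility: A x = b.

This gives the KKT block system:
  [ Q   A^T ] [ x     ]   [-c ]
  [ A    0  ] [ lambda ] = [ b ]

Solving the linear system:
  x*      = (-2.2895, -0.1316)
  lambda* = (-3.2368)
  f(x*)   = 8.9079

x* = (-2.2895, -0.1316), lambda* = (-3.2368)


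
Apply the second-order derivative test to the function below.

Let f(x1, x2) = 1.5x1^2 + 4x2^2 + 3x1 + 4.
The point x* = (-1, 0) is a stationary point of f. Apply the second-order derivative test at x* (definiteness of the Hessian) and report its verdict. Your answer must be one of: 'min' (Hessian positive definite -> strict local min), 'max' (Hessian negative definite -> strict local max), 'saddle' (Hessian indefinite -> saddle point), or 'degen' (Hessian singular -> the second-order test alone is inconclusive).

Compute the Hessian H = grad^2 f:
  H = [[3, 0], [0, 8]]
Verify stationarity: grad f(x*) = H x* + g = (0, 0).
Eigenvalues of H: 3, 8.
Both eigenvalues > 0, so H is positive definite -> x* is a strict local min.

min


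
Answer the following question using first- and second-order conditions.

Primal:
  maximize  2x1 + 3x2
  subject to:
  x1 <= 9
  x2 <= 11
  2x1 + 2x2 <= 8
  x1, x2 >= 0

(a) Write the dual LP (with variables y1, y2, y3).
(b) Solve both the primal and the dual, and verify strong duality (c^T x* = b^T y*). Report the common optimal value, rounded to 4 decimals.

The standard primal-dual pair for 'max c^T x s.t. A x <= b, x >= 0' is:
  Dual:  min b^T y  s.t.  A^T y >= c,  y >= 0.

So the dual LP is:
  minimize  9y1 + 11y2 + 8y3
  subject to:
    y1 + 2y3 >= 2
    y2 + 2y3 >= 3
    y1, y2, y3 >= 0

Solving the primal: x* = (0, 4).
  primal value c^T x* = 12.
Solving the dual: y* = (0, 0, 1.5).
  dual value b^T y* = 12.
Strong duality: c^T x* = b^T y*. Confirmed.

12


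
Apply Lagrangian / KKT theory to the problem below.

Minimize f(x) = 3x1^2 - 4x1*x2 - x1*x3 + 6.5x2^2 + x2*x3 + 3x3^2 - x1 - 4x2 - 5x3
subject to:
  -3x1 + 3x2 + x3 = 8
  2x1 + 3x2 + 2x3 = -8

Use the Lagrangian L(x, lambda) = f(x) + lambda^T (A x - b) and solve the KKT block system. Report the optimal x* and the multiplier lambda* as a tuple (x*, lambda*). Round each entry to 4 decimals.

Form the Lagrangian:
  L(x, lambda) = (1/2) x^T Q x + c^T x + lambda^T (A x - b)
Stationarity (grad_x L = 0): Q x + c + A^T lambda = 0.
Primal feasibility: A x = b.

This gives the KKT block system:
  [ Q   A^T ] [ x     ]   [-c ]
  [ A    0  ] [ lambda ] = [ b ]

Solving the linear system:
  x*      = (-3.1932, -0.5153, -0.0338)
  lambda* = (-3.8849, 3.2049)
  f(x*)   = 31.0707

x* = (-3.1932, -0.5153, -0.0338), lambda* = (-3.8849, 3.2049)


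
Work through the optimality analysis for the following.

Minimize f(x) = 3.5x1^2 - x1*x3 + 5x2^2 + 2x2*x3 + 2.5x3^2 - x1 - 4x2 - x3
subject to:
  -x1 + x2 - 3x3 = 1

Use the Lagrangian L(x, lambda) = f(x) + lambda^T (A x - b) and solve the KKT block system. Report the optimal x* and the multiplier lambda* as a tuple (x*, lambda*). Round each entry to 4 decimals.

Form the Lagrangian:
  L(x, lambda) = (1/2) x^T Q x + c^T x + lambda^T (A x - b)
Stationarity (grad_x L = 0): Q x + c + A^T lambda = 0.
Primal feasibility: A x = b.

This gives the KKT block system:
  [ Q   A^T ] [ x     ]   [-c ]
  [ A    0  ] [ lambda ] = [ b ]

Solving the linear system:
  x*      = (0.0629, 0.4755, -0.1958)
  lambda* = (-0.3636)
  f(x*)   = -0.7028

x* = (0.0629, 0.4755, -0.1958), lambda* = (-0.3636)


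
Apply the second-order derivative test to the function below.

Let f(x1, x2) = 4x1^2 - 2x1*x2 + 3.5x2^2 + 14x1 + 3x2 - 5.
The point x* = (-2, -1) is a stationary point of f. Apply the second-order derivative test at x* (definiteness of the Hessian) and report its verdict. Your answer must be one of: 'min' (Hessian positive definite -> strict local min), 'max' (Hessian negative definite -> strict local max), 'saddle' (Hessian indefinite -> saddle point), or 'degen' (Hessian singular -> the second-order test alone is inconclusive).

Compute the Hessian H = grad^2 f:
  H = [[8, -2], [-2, 7]]
Verify stationarity: grad f(x*) = H x* + g = (0, 0).
Eigenvalues of H: 5.4384, 9.5616.
Both eigenvalues > 0, so H is positive definite -> x* is a strict local min.

min


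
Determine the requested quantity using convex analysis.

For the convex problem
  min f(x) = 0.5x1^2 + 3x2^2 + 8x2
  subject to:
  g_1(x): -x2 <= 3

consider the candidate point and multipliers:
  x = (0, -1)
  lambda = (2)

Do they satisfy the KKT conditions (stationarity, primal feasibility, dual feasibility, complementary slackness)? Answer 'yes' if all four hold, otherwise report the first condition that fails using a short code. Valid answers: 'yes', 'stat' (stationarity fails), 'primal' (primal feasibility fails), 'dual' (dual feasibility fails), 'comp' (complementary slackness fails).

Gradient of f: grad f(x) = Q x + c = (0, 2)
Constraint values g_i(x) = a_i^T x - b_i:
  g_1((0, -1)) = -2
Stationarity residual: grad f(x) + sum_i lambda_i a_i = (0, 0)
  -> stationarity OK
Primal feasibility (all g_i <= 0): OK
Dual feasibility (all lambda_i >= 0): OK
Complementary slackness (lambda_i * g_i(x) = 0 for all i): FAILS

Verdict: the first failing condition is complementary_slackness -> comp.

comp


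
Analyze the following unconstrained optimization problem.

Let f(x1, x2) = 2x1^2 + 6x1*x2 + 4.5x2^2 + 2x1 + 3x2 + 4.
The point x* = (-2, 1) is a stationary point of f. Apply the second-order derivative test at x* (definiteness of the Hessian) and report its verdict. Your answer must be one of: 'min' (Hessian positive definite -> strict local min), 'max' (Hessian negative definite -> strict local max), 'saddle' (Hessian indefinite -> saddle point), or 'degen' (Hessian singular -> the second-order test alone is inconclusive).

Compute the Hessian H = grad^2 f:
  H = [[4, 6], [6, 9]]
Verify stationarity: grad f(x*) = H x* + g = (0, 0).
Eigenvalues of H: 0, 13.
H has a zero eigenvalue (singular; positive semidefinite but not definite), so H is neither positive definite, negative definite, nor indefinite. The second-order test alone is inconclusive -> degen.
(Indeed, f is constant along the null direction of H through x*, so x* is not a strict local extremum.)

degen


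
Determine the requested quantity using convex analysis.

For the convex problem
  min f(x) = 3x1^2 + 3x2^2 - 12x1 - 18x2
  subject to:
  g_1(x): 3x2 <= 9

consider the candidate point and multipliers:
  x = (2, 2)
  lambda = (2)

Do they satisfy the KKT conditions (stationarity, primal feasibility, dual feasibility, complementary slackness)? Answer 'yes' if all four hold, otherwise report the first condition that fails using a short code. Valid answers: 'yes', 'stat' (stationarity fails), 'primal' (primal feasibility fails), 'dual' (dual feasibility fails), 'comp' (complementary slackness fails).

Gradient of f: grad f(x) = Q x + c = (0, -6)
Constraint values g_i(x) = a_i^T x - b_i:
  g_1((2, 2)) = -3
Stationarity residual: grad f(x) + sum_i lambda_i a_i = (0, 0)
  -> stationarity OK
Primal feasibility (all g_i <= 0): OK
Dual feasibility (all lambda_i >= 0): OK
Complementary slackness (lambda_i * g_i(x) = 0 for all i): FAILS

Verdict: the first failing condition is complementary_slackness -> comp.

comp


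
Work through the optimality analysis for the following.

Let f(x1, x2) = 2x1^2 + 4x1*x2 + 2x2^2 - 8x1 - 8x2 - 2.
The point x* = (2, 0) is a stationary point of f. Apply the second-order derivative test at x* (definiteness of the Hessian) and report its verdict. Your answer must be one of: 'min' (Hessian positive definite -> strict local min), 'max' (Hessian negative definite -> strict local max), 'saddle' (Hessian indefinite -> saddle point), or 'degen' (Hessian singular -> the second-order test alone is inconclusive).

Compute the Hessian H = grad^2 f:
  H = [[4, 4], [4, 4]]
Verify stationarity: grad f(x*) = H x* + g = (0, 0).
Eigenvalues of H: 0, 8.
H has a zero eigenvalue (singular; positive semidefinite but not definite), so H is neither positive definite, negative definite, nor indefinite. The second-order test alone is inconclusive -> degen.
(Indeed, f is constant along the null direction of H through x*, so x* is not a strict local extremum.)

degen


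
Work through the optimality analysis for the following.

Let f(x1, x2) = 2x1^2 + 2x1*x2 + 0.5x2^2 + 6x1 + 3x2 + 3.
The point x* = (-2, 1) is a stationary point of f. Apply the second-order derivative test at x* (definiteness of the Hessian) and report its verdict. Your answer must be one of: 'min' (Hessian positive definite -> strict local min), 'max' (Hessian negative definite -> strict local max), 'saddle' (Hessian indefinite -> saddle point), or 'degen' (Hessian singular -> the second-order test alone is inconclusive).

Compute the Hessian H = grad^2 f:
  H = [[4, 2], [2, 1]]
Verify stationarity: grad f(x*) = H x* + g = (0, 0).
Eigenvalues of H: 0, 5.
H has a zero eigenvalue (singular; positive semidefinite but not definite), so H is neither positive definite, negative definite, nor indefinite. The second-order test alone is inconclusive -> degen.
(Indeed, f is constant along the null direction of H through x*, so x* is not a strict local extremum.)

degen


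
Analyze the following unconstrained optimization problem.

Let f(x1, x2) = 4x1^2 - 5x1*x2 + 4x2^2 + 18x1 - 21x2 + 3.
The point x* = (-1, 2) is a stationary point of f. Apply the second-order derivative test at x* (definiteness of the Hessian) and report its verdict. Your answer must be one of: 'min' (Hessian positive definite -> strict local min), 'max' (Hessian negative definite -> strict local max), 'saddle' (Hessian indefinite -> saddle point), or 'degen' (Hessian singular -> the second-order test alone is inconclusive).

Compute the Hessian H = grad^2 f:
  H = [[8, -5], [-5, 8]]
Verify stationarity: grad f(x*) = H x* + g = (0, 0).
Eigenvalues of H: 3, 13.
Both eigenvalues > 0, so H is positive definite -> x* is a strict local min.

min


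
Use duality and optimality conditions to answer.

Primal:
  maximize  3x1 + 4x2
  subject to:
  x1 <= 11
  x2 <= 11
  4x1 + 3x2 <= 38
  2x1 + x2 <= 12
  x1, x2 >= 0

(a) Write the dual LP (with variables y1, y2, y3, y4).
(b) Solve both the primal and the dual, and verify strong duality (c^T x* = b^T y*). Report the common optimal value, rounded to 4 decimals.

The standard primal-dual pair for 'max c^T x s.t. A x <= b, x >= 0' is:
  Dual:  min b^T y  s.t.  A^T y >= c,  y >= 0.

So the dual LP is:
  minimize  11y1 + 11y2 + 38y3 + 12y4
  subject to:
    y1 + 4y3 + 2y4 >= 3
    y2 + 3y3 + y4 >= 4
    y1, y2, y3, y4 >= 0

Solving the primal: x* = (0.5, 11).
  primal value c^T x* = 45.5.
Solving the dual: y* = (0, 2.5, 0, 1.5).
  dual value b^T y* = 45.5.
Strong duality: c^T x* = b^T y*. Confirmed.

45.5


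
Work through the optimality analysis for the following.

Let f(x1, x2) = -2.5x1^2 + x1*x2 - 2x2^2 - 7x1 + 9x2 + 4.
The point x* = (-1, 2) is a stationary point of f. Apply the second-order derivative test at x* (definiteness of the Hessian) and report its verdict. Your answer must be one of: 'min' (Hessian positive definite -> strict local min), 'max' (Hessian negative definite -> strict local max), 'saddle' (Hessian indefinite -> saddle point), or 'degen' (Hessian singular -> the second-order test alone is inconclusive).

Compute the Hessian H = grad^2 f:
  H = [[-5, 1], [1, -4]]
Verify stationarity: grad f(x*) = H x* + g = (0, 0).
Eigenvalues of H: -5.618, -3.382.
Both eigenvalues < 0, so H is negative definite -> x* is a strict local max.

max


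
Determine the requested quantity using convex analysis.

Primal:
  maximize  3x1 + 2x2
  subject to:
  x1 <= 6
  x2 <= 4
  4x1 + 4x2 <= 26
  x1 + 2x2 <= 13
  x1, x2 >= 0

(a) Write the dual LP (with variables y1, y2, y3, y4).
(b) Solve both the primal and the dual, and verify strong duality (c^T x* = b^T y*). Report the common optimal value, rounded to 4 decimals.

The standard primal-dual pair for 'max c^T x s.t. A x <= b, x >= 0' is:
  Dual:  min b^T y  s.t.  A^T y >= c,  y >= 0.

So the dual LP is:
  minimize  6y1 + 4y2 + 26y3 + 13y4
  subject to:
    y1 + 4y3 + y4 >= 3
    y2 + 4y3 + 2y4 >= 2
    y1, y2, y3, y4 >= 0

Solving the primal: x* = (6, 0.5).
  primal value c^T x* = 19.
Solving the dual: y* = (1, 0, 0.5, 0).
  dual value b^T y* = 19.
Strong duality: c^T x* = b^T y*. Confirmed.

19


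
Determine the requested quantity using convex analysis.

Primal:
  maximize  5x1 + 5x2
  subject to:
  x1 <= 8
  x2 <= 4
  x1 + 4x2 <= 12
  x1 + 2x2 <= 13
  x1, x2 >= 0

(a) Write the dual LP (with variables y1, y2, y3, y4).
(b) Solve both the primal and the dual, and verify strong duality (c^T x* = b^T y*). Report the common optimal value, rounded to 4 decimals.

The standard primal-dual pair for 'max c^T x s.t. A x <= b, x >= 0' is:
  Dual:  min b^T y  s.t.  A^T y >= c,  y >= 0.

So the dual LP is:
  minimize  8y1 + 4y2 + 12y3 + 13y4
  subject to:
    y1 + y3 + y4 >= 5
    y2 + 4y3 + 2y4 >= 5
    y1, y2, y3, y4 >= 0

Solving the primal: x* = (8, 1).
  primal value c^T x* = 45.
Solving the dual: y* = (3.75, 0, 1.25, 0).
  dual value b^T y* = 45.
Strong duality: c^T x* = b^T y*. Confirmed.

45


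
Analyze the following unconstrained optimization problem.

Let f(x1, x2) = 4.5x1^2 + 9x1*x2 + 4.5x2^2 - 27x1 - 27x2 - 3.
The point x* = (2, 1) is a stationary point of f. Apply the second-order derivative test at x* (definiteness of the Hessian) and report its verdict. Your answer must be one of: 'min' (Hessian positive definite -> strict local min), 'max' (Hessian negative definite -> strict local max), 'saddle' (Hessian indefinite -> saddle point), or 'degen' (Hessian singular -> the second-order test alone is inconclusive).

Compute the Hessian H = grad^2 f:
  H = [[9, 9], [9, 9]]
Verify stationarity: grad f(x*) = H x* + g = (0, 0).
Eigenvalues of H: 0, 18.
H has a zero eigenvalue (singular; positive semidefinite but not definite), so H is neither positive definite, negative definite, nor indefinite. The second-order test alone is inconclusive -> degen.
(Indeed, f is constant along the null direction of H through x*, so x* is not a strict local extremum.)

degen


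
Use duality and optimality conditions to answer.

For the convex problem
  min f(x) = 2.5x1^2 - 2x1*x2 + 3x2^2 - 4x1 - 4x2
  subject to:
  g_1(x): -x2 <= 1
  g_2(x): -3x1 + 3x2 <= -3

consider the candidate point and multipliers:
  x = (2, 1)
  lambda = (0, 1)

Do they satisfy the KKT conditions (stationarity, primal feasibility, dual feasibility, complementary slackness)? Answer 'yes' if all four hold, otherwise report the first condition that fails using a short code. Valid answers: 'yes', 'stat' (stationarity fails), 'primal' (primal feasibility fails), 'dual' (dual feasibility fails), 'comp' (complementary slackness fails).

Gradient of f: grad f(x) = Q x + c = (4, -2)
Constraint values g_i(x) = a_i^T x - b_i:
  g_1((2, 1)) = -2
  g_2((2, 1)) = 0
Stationarity residual: grad f(x) + sum_i lambda_i a_i = (1, 1)
  -> stationarity FAILS
Primal feasibility (all g_i <= 0): OK
Dual feasibility (all lambda_i >= 0): OK
Complementary slackness (lambda_i * g_i(x) = 0 for all i): OK

Verdict: the first failing condition is stationarity -> stat.

stat


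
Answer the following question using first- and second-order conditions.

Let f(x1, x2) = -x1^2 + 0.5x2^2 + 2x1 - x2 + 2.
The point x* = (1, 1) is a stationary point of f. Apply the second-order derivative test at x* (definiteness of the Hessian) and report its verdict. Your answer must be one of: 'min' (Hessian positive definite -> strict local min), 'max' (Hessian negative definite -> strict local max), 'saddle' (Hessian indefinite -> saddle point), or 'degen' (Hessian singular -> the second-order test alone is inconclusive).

Compute the Hessian H = grad^2 f:
  H = [[-2, 0], [0, 1]]
Verify stationarity: grad f(x*) = H x* + g = (0, 0).
Eigenvalues of H: -2, 1.
Eigenvalues have mixed signs, so H is indefinite -> x* is a saddle point.

saddle


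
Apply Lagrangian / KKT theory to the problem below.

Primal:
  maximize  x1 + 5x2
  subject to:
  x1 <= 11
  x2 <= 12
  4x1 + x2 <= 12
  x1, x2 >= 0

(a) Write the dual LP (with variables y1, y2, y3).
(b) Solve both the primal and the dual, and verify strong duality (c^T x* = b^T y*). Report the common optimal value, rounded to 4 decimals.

The standard primal-dual pair for 'max c^T x s.t. A x <= b, x >= 0' is:
  Dual:  min b^T y  s.t.  A^T y >= c,  y >= 0.

So the dual LP is:
  minimize  11y1 + 12y2 + 12y3
  subject to:
    y1 + 4y3 >= 1
    y2 + y3 >= 5
    y1, y2, y3 >= 0

Solving the primal: x* = (0, 12).
  primal value c^T x* = 60.
Solving the dual: y* = (0, 4.75, 0.25).
  dual value b^T y* = 60.
Strong duality: c^T x* = b^T y*. Confirmed.

60


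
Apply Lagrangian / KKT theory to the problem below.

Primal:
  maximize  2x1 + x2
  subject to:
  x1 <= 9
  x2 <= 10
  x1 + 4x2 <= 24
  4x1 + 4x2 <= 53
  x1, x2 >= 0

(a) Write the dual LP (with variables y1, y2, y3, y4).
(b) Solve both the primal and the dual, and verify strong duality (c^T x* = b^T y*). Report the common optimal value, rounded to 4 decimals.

The standard primal-dual pair for 'max c^T x s.t. A x <= b, x >= 0' is:
  Dual:  min b^T y  s.t.  A^T y >= c,  y >= 0.

So the dual LP is:
  minimize  9y1 + 10y2 + 24y3 + 53y4
  subject to:
    y1 + y3 + 4y4 >= 2
    y2 + 4y3 + 4y4 >= 1
    y1, y2, y3, y4 >= 0

Solving the primal: x* = (9, 3.75).
  primal value c^T x* = 21.75.
Solving the dual: y* = (1.75, 0, 0.25, 0).
  dual value b^T y* = 21.75.
Strong duality: c^T x* = b^T y*. Confirmed.

21.75


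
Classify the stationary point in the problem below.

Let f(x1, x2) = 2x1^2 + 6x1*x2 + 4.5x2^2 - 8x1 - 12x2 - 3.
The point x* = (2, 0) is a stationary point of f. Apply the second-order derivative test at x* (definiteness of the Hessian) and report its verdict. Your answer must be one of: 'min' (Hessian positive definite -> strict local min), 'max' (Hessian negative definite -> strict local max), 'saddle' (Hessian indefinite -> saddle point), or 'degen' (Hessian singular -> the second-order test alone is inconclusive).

Compute the Hessian H = grad^2 f:
  H = [[4, 6], [6, 9]]
Verify stationarity: grad f(x*) = H x* + g = (0, 0).
Eigenvalues of H: 0, 13.
H has a zero eigenvalue (singular; positive semidefinite but not definite), so H is neither positive definite, negative definite, nor indefinite. The second-order test alone is inconclusive -> degen.
(Indeed, f is constant along the null direction of H through x*, so x* is not a strict local extremum.)

degen


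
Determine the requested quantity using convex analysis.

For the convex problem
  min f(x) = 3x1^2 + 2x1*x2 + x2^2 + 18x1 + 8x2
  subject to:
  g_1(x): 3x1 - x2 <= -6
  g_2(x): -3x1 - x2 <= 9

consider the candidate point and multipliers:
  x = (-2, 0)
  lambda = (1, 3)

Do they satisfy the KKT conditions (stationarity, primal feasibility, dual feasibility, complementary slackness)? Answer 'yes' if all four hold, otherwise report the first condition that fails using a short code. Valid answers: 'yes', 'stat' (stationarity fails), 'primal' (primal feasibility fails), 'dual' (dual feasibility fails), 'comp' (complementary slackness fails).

Gradient of f: grad f(x) = Q x + c = (6, 4)
Constraint values g_i(x) = a_i^T x - b_i:
  g_1((-2, 0)) = 0
  g_2((-2, 0)) = -3
Stationarity residual: grad f(x) + sum_i lambda_i a_i = (0, 0)
  -> stationarity OK
Primal feasibility (all g_i <= 0): OK
Dual feasibility (all lambda_i >= 0): OK
Complementary slackness (lambda_i * g_i(x) = 0 for all i): FAILS

Verdict: the first failing condition is complementary_slackness -> comp.

comp


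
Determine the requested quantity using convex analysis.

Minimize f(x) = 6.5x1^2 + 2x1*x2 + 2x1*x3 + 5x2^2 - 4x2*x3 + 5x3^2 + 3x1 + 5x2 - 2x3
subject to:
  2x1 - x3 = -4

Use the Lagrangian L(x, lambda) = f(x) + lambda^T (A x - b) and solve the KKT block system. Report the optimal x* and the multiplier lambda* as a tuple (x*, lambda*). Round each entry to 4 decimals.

Form the Lagrangian:
  L(x, lambda) = (1/2) x^T Q x + c^T x + lambda^T (A x - b)
Stationarity (grad_x L = 0): Q x + c + A^T lambda = 0.
Primal feasibility: A x = b.

This gives the KKT block system:
  [ Q   A^T ] [ x     ]   [-c ]
  [ A    0  ] [ lambda ] = [ b ]

Solving the linear system:
  x*      = (-1.4007, 0.2596, 1.1986)
  lambda* = (6.1463)
  f(x*)   = 9.642

x* = (-1.4007, 0.2596, 1.1986), lambda* = (6.1463)


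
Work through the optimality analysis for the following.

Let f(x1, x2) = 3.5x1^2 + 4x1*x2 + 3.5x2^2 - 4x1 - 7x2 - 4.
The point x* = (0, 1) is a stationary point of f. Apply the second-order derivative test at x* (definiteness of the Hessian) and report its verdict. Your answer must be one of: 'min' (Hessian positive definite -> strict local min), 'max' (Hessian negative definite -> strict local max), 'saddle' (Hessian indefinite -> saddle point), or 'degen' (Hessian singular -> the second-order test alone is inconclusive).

Compute the Hessian H = grad^2 f:
  H = [[7, 4], [4, 7]]
Verify stationarity: grad f(x*) = H x* + g = (0, 0).
Eigenvalues of H: 3, 11.
Both eigenvalues > 0, so H is positive definite -> x* is a strict local min.

min


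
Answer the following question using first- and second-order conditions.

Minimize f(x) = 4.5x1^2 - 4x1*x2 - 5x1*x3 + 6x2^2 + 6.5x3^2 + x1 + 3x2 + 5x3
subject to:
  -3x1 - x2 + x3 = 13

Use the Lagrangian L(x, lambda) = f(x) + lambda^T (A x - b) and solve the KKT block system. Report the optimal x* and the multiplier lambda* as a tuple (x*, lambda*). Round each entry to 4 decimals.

Form the Lagrangian:
  L(x, lambda) = (1/2) x^T Q x + c^T x + lambda^T (A x - b)
Stationarity (grad_x L = 0): Q x + c + A^T lambda = 0.
Primal feasibility: A x = b.

This gives the KKT block system:
  [ Q   A^T ] [ x     ]   [-c ]
  [ A    0  ] [ lambda ] = [ b ]

Solving the linear system:
  x*      = (-4.0933, -2.168, -1.448)
  lambda* = (-6.6427)
  f(x*)   = 34.2587

x* = (-4.0933, -2.168, -1.448), lambda* = (-6.6427)


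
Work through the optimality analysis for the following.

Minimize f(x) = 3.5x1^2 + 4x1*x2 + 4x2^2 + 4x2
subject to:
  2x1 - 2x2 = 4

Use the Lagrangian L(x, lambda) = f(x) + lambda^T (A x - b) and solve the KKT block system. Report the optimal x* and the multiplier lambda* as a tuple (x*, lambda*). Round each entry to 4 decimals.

Form the Lagrangian:
  L(x, lambda) = (1/2) x^T Q x + c^T x + lambda^T (A x - b)
Stationarity (grad_x L = 0): Q x + c + A^T lambda = 0.
Primal feasibility: A x = b.

This gives the KKT block system:
  [ Q   A^T ] [ x     ]   [-c ]
  [ A    0  ] [ lambda ] = [ b ]

Solving the linear system:
  x*      = (0.8696, -1.1304)
  lambda* = (-0.7826)
  f(x*)   = -0.6957

x* = (0.8696, -1.1304), lambda* = (-0.7826)


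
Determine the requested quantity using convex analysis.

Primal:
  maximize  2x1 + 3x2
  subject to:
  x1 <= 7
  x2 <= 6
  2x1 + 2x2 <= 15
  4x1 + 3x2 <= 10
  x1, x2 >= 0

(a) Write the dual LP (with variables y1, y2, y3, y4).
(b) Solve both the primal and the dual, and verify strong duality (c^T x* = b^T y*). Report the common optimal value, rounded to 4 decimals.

The standard primal-dual pair for 'max c^T x s.t. A x <= b, x >= 0' is:
  Dual:  min b^T y  s.t.  A^T y >= c,  y >= 0.

So the dual LP is:
  minimize  7y1 + 6y2 + 15y3 + 10y4
  subject to:
    y1 + 2y3 + 4y4 >= 2
    y2 + 2y3 + 3y4 >= 3
    y1, y2, y3, y4 >= 0

Solving the primal: x* = (0, 3.3333).
  primal value c^T x* = 10.
Solving the dual: y* = (0, 0, 0, 1).
  dual value b^T y* = 10.
Strong duality: c^T x* = b^T y*. Confirmed.

10


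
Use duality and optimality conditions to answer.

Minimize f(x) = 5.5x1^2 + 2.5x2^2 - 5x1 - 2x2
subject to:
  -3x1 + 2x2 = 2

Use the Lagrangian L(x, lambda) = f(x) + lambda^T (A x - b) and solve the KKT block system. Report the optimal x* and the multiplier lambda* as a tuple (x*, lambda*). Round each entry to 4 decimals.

Form the Lagrangian:
  L(x, lambda) = (1/2) x^T Q x + c^T x + lambda^T (A x - b)
Stationarity (grad_x L = 0): Q x + c + A^T lambda = 0.
Primal feasibility: A x = b.

This gives the KKT block system:
  [ Q   A^T ] [ x     ]   [-c ]
  [ A    0  ] [ lambda ] = [ b ]

Solving the linear system:
  x*      = (0.0225, 1.0337)
  lambda* = (-1.5843)
  f(x*)   = 0.4944

x* = (0.0225, 1.0337), lambda* = (-1.5843)


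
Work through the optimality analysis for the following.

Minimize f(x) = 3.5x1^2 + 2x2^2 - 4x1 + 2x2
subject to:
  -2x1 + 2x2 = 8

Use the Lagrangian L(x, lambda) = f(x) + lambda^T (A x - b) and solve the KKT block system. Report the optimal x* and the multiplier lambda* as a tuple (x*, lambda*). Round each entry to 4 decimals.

Form the Lagrangian:
  L(x, lambda) = (1/2) x^T Q x + c^T x + lambda^T (A x - b)
Stationarity (grad_x L = 0): Q x + c + A^T lambda = 0.
Primal feasibility: A x = b.

This gives the KKT block system:
  [ Q   A^T ] [ x     ]   [-c ]
  [ A    0  ] [ lambda ] = [ b ]

Solving the linear system:
  x*      = (-1.2727, 2.7273)
  lambda* = (-6.4545)
  f(x*)   = 31.0909

x* = (-1.2727, 2.7273), lambda* = (-6.4545)


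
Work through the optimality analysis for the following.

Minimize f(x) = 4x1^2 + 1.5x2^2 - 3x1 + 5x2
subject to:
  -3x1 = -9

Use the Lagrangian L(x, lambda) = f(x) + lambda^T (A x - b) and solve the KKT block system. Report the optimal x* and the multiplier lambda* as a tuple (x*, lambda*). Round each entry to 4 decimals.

Form the Lagrangian:
  L(x, lambda) = (1/2) x^T Q x + c^T x + lambda^T (A x - b)
Stationarity (grad_x L = 0): Q x + c + A^T lambda = 0.
Primal feasibility: A x = b.

This gives the KKT block system:
  [ Q   A^T ] [ x     ]   [-c ]
  [ A    0  ] [ lambda ] = [ b ]

Solving the linear system:
  x*      = (3, -1.6667)
  lambda* = (7)
  f(x*)   = 22.8333

x* = (3, -1.6667), lambda* = (7)


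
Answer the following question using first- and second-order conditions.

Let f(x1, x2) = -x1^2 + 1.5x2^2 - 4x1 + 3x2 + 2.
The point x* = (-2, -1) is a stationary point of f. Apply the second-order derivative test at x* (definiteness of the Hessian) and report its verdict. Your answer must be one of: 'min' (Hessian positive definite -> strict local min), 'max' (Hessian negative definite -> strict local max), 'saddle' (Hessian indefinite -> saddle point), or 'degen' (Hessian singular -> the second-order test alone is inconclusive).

Compute the Hessian H = grad^2 f:
  H = [[-2, 0], [0, 3]]
Verify stationarity: grad f(x*) = H x* + g = (0, 0).
Eigenvalues of H: -2, 3.
Eigenvalues have mixed signs, so H is indefinite -> x* is a saddle point.

saddle


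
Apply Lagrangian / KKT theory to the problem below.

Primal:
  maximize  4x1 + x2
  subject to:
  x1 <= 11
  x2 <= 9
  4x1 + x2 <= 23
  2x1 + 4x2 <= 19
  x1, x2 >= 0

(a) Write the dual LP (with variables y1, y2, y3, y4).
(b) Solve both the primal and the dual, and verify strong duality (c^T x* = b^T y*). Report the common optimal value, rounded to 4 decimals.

The standard primal-dual pair for 'max c^T x s.t. A x <= b, x >= 0' is:
  Dual:  min b^T y  s.t.  A^T y >= c,  y >= 0.

So the dual LP is:
  minimize  11y1 + 9y2 + 23y3 + 19y4
  subject to:
    y1 + 4y3 + 2y4 >= 4
    y2 + y3 + 4y4 >= 1
    y1, y2, y3, y4 >= 0

Solving the primal: x* = (5.2143, 2.1429).
  primal value c^T x* = 23.
Solving the dual: y* = (0, 0, 1, 0).
  dual value b^T y* = 23.
Strong duality: c^T x* = b^T y*. Confirmed.

23


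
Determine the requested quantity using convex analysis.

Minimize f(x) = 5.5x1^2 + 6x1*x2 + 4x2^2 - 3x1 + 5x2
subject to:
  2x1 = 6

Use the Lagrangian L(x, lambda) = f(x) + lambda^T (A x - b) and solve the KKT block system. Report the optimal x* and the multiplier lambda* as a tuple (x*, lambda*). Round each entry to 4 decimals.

Form the Lagrangian:
  L(x, lambda) = (1/2) x^T Q x + c^T x + lambda^T (A x - b)
Stationarity (grad_x L = 0): Q x + c + A^T lambda = 0.
Primal feasibility: A x = b.

This gives the KKT block system:
  [ Q   A^T ] [ x     ]   [-c ]
  [ A    0  ] [ lambda ] = [ b ]

Solving the linear system:
  x*      = (3, -2.875)
  lambda* = (-6.375)
  f(x*)   = 7.4375

x* = (3, -2.875), lambda* = (-6.375)


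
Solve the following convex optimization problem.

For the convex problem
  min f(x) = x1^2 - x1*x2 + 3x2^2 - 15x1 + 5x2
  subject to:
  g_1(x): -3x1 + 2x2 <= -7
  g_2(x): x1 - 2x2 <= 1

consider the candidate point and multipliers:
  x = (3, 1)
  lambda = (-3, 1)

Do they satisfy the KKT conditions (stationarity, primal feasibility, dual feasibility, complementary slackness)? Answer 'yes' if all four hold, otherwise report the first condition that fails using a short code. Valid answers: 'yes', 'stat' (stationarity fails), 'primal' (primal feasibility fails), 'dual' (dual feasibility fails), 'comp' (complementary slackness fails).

Gradient of f: grad f(x) = Q x + c = (-10, 8)
Constraint values g_i(x) = a_i^T x - b_i:
  g_1((3, 1)) = 0
  g_2((3, 1)) = 0
Stationarity residual: grad f(x) + sum_i lambda_i a_i = (0, 0)
  -> stationarity OK
Primal feasibility (all g_i <= 0): OK
Dual feasibility (all lambda_i >= 0): FAILS
Complementary slackness (lambda_i * g_i(x) = 0 for all i): OK

Verdict: the first failing condition is dual_feasibility -> dual.

dual


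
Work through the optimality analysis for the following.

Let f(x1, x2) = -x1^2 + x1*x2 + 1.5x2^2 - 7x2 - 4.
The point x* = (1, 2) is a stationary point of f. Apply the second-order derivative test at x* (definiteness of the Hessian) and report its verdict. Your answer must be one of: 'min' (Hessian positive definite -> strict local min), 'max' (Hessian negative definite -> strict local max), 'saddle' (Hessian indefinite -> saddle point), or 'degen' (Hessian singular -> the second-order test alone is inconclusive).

Compute the Hessian H = grad^2 f:
  H = [[-2, 1], [1, 3]]
Verify stationarity: grad f(x*) = H x* + g = (0, 0).
Eigenvalues of H: -2.1926, 3.1926.
Eigenvalues have mixed signs, so H is indefinite -> x* is a saddle point.

saddle


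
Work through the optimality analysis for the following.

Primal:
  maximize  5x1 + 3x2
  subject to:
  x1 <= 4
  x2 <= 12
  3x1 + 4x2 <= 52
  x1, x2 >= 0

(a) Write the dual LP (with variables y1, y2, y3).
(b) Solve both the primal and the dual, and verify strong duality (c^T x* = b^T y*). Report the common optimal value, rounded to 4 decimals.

The standard primal-dual pair for 'max c^T x s.t. A x <= b, x >= 0' is:
  Dual:  min b^T y  s.t.  A^T y >= c,  y >= 0.

So the dual LP is:
  minimize  4y1 + 12y2 + 52y3
  subject to:
    y1 + 3y3 >= 5
    y2 + 4y3 >= 3
    y1, y2, y3 >= 0

Solving the primal: x* = (4, 10).
  primal value c^T x* = 50.
Solving the dual: y* = (2.75, 0, 0.75).
  dual value b^T y* = 50.
Strong duality: c^T x* = b^T y*. Confirmed.

50


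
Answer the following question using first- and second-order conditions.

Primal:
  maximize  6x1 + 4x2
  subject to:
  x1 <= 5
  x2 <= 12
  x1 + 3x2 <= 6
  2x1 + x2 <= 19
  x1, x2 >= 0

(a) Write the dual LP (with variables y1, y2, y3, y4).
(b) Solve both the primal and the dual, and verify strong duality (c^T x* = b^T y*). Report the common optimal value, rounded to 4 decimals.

The standard primal-dual pair for 'max c^T x s.t. A x <= b, x >= 0' is:
  Dual:  min b^T y  s.t.  A^T y >= c,  y >= 0.

So the dual LP is:
  minimize  5y1 + 12y2 + 6y3 + 19y4
  subject to:
    y1 + y3 + 2y4 >= 6
    y2 + 3y3 + y4 >= 4
    y1, y2, y3, y4 >= 0

Solving the primal: x* = (5, 0.3333).
  primal value c^T x* = 31.3333.
Solving the dual: y* = (4.6667, 0, 1.3333, 0).
  dual value b^T y* = 31.3333.
Strong duality: c^T x* = b^T y*. Confirmed.

31.3333


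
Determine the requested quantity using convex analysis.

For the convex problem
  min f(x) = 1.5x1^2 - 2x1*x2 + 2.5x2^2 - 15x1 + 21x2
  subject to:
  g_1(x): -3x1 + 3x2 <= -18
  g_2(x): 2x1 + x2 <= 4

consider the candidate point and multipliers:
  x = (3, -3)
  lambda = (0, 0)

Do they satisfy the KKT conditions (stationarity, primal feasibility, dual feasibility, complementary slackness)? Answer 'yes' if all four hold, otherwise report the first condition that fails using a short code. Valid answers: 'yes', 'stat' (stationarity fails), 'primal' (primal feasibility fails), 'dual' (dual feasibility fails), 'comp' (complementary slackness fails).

Gradient of f: grad f(x) = Q x + c = (0, 0)
Constraint values g_i(x) = a_i^T x - b_i:
  g_1((3, -3)) = 0
  g_2((3, -3)) = -1
Stationarity residual: grad f(x) + sum_i lambda_i a_i = (0, 0)
  -> stationarity OK
Primal feasibility (all g_i <= 0): OK
Dual feasibility (all lambda_i >= 0): OK
Complementary slackness (lambda_i * g_i(x) = 0 for all i): OK

Verdict: yes, KKT holds.

yes


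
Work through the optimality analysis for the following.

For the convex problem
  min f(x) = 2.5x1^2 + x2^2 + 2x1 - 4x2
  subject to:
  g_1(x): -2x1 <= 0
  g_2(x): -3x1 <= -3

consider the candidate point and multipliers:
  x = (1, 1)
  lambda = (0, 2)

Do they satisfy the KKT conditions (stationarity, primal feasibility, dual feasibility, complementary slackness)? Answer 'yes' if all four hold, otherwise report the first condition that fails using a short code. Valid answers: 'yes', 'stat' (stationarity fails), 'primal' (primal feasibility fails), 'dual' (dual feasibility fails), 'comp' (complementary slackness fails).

Gradient of f: grad f(x) = Q x + c = (7, -2)
Constraint values g_i(x) = a_i^T x - b_i:
  g_1((1, 1)) = -2
  g_2((1, 1)) = 0
Stationarity residual: grad f(x) + sum_i lambda_i a_i = (1, -2)
  -> stationarity FAILS
Primal feasibility (all g_i <= 0): OK
Dual feasibility (all lambda_i >= 0): OK
Complementary slackness (lambda_i * g_i(x) = 0 for all i): OK

Verdict: the first failing condition is stationarity -> stat.

stat


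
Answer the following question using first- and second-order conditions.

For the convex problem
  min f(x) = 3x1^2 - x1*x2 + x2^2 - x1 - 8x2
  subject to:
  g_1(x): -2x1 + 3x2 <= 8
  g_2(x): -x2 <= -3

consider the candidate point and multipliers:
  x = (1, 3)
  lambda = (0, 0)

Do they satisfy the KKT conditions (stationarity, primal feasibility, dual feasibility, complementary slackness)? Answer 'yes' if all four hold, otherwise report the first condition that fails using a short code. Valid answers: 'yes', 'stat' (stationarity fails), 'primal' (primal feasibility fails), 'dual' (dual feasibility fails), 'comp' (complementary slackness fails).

Gradient of f: grad f(x) = Q x + c = (2, -3)
Constraint values g_i(x) = a_i^T x - b_i:
  g_1((1, 3)) = -1
  g_2((1, 3)) = 0
Stationarity residual: grad f(x) + sum_i lambda_i a_i = (2, -3)
  -> stationarity FAILS
Primal feasibility (all g_i <= 0): OK
Dual feasibility (all lambda_i >= 0): OK
Complementary slackness (lambda_i * g_i(x) = 0 for all i): OK

Verdict: the first failing condition is stationarity -> stat.

stat


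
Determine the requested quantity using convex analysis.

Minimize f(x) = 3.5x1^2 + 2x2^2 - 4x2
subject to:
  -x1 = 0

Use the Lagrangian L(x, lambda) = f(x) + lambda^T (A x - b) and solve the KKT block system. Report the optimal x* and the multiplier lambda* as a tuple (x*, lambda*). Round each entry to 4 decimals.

Form the Lagrangian:
  L(x, lambda) = (1/2) x^T Q x + c^T x + lambda^T (A x - b)
Stationarity (grad_x L = 0): Q x + c + A^T lambda = 0.
Primal feasibility: A x = b.

This gives the KKT block system:
  [ Q   A^T ] [ x     ]   [-c ]
  [ A    0  ] [ lambda ] = [ b ]

Solving the linear system:
  x*      = (0, 1)
  lambda* = (0)
  f(x*)   = -2

x* = (0, 1), lambda* = (0)


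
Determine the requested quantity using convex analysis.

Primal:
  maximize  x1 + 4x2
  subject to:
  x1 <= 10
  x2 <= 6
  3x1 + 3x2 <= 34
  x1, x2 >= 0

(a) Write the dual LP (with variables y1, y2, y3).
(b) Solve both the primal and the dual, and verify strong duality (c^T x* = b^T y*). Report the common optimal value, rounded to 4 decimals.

The standard primal-dual pair for 'max c^T x s.t. A x <= b, x >= 0' is:
  Dual:  min b^T y  s.t.  A^T y >= c,  y >= 0.

So the dual LP is:
  minimize  10y1 + 6y2 + 34y3
  subject to:
    y1 + 3y3 >= 1
    y2 + 3y3 >= 4
    y1, y2, y3 >= 0

Solving the primal: x* = (5.3333, 6).
  primal value c^T x* = 29.3333.
Solving the dual: y* = (0, 3, 0.3333).
  dual value b^T y* = 29.3333.
Strong duality: c^T x* = b^T y*. Confirmed.

29.3333
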